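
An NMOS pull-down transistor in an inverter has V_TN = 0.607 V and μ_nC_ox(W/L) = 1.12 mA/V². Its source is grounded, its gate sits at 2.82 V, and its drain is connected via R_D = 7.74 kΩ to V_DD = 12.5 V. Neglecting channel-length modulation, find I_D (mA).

V_GS = V_G = 2.82 V, so V_ov = 2.82 − 0.607 = 2.21 V.
Assume saturation: I_D = ½ k_n V_ov² = 0.5 × 1.12 × 2.21² = 2.74 mA, giving V_DS = V_DD − I_D R_D = 12.5 − 2.74 × 7.74 = -8.73 V.
But -8.73 V < V_ov = 2.21 V, so the device is actually in triode.
In triode I_D = k_n[V_ov V_DS − ½ V_DS²] and I_D = (V_DD − V_DS)/R_D. Equating: 4.33 V_DS² − 20.18 V_DS + 12.5 = 0, giving V_DS = 0.735 V (the root below V_ov).
I_D = (12.5 − 0.735) / 7.74 = 1.52 mA.

I_D = 1.52 mA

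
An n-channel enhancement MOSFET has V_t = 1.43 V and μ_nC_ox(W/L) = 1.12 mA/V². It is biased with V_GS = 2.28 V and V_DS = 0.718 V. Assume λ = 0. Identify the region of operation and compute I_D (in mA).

Triode; I_D = 0.395 mA

V_ov = V_GS − V_t = 2.28 − 1.43 = 0.85 V.
Since V_DS = 0.718 V < V_ov = 0.85 V, the device is in the triode region.
I_D = k_n [V_ov · V_DS − ½ V_DS²] = 1.12 × [0.85 × 0.718 − 0.5 × 0.718²] = 0.395 mA.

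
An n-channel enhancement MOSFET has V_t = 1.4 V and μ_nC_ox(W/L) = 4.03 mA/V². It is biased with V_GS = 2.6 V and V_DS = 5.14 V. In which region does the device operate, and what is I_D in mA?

V_ov = V_GS − V_t = 2.6 − 1.4 = 1.2 V.
Since V_DS = 5.14 V ≥ V_ov = 1.2 V, the device is in saturation.
I_D = ½ k_n V_ov² = 0.5 × 4.03 × 1.2² = 2.9 mA.

Saturation; I_D = 2.90 mA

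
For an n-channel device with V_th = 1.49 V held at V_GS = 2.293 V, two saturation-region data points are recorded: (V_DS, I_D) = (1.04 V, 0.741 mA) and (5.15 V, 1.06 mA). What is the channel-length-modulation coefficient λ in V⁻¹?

λ = 0.118 V⁻¹

With V_GS fixed, I_D ∝ (1 + λ V_DS) in saturation, so I_D2/I_D1 = (1 + λ V_DS2)/(1 + λ V_DS1).
1.06/0.741 = 1.43 = (1 + 5.15 λ)/(1 + 1.04 λ).
Solving: λ (I_D1 V_DS2 − I_D2 V_DS1) = I_D2 − I_D1, so λ = (1.06 − 0.741) / (0.741 × 5.15 − 1.06 × 1.04) = 0.319 / 2.71 = 0.118 V⁻¹.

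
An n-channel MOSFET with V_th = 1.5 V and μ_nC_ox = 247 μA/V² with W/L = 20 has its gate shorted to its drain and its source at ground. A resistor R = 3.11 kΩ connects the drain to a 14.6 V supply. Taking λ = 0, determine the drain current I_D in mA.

With gate tied to drain, V_GS = V_DS ≥ V_GS − V_th, so the device is in saturation.
k_n = μ_nC_ox · (W/L) = 4.94 mA/V².
KCL at the drain: ½ k_n (V_GS − V_th)² = (V_DD − V_GS)/R.
Let x = V_GS − 1.5. Then 7.68 x² + x − 13.1 = 0, giving x = 1.24 V (positive root), so V_GS = 2.74 V.
I_D = (V_DD − V_GS)/R = (14.6 − 2.74) / 3.11 = 3.81 mA.

I_D = 3.81 mA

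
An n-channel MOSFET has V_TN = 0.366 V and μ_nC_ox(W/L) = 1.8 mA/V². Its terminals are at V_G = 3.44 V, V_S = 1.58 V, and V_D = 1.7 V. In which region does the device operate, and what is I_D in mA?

Triode; I_D = 0.310 mA

V_GS = V_G − V_S = 3.44 − 1.58 = 1.86 V; V_DS = V_D − V_S = 1.7 − 1.58 = 0.12 V.
V_ov = V_GS − V_TN = 1.86 − 0.366 = 1.49 V.
Since V_DS = 0.12 V < V_ov = 1.49 V, the device is in the triode region.
I_D = k_n [V_ov · V_DS − ½ V_DS²] = 1.8 × [1.49 × 0.12 − 0.5 × 0.12²] = 0.31 mA.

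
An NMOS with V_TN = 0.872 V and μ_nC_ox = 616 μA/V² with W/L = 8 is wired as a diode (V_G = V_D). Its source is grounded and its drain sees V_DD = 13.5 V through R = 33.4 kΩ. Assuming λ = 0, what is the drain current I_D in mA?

With gate tied to drain, V_GS = V_DS ≥ V_GS − V_TN, so the device is in saturation.
k_n = μ_nC_ox · (W/L) = 4.928 mA/V².
KCL at the drain: ½ k_n (V_GS − V_TN)² = (V_DD − V_GS)/R.
Let x = V_GS − 0.872. Then 82.3 x² + x − 12.63 = 0, giving x = 0.386 V (positive root), so V_GS = 1.26 V.
I_D = (V_DD − V_GS)/R = (13.5 − 1.26) / 33.4 = 0.367 mA.

I_D = 0.367 mA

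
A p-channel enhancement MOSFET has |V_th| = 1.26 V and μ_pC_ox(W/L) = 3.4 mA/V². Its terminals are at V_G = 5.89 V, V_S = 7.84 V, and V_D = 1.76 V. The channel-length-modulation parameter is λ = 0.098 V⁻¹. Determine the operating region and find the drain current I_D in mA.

V_SG = V_S − V_G = 7.84 − 5.89 = 1.95 V; V_SD = V_S − V_D = 7.84 − 1.76 = 6.08 V.
V_ov = V_SG − |V_th| = 1.95 − 1.26 = 0.69 V.
Since V_SD = 6.08 V ≥ V_ov = 0.69 V, the device is in saturation.
I_D = ½ k_p V_ov² (1 + λ V_SD) = 0.5 × 3.4 × 0.69² × (1 + 0.098 × 6.08) = 1.29 mA.

Saturation; I_D = 1.29 mA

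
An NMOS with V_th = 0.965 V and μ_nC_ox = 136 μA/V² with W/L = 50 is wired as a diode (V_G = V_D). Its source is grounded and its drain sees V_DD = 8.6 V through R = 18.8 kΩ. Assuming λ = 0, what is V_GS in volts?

V_GS = 1.30 V

With gate tied to drain, V_GS = V_DS ≥ V_GS − V_th, so the device is in saturation.
k_n = μ_nC_ox · (W/L) = 6.8 mA/V².
KCL at the drain: ½ k_n (V_GS − V_th)² = (V_DD − V_GS)/R.
Let x = V_GS − 0.965. Then 63.9 x² + x − 7.635 = 0, giving x = 0.338 V (positive root), so V_GS = 1.3 V.
I_D = (V_DD − V_GS)/R = (8.6 − 1.3) / 18.8 = 0.388 mA.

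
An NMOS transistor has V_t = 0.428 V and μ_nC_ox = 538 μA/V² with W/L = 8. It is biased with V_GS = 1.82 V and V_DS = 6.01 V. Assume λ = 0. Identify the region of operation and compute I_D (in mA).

Saturation; I_D = 4.17 mA

k_n = μ_nC_ox · (W/L) = 4.304 mA/V².
V_ov = V_GS − V_t = 1.82 − 0.428 = 1.39 V.
Since V_DS = 6.01 V ≥ V_ov = 1.39 V, the device is in saturation.
I_D = ½ k_n V_ov² = 0.5 × 4.304 × 1.39² = 4.17 mA.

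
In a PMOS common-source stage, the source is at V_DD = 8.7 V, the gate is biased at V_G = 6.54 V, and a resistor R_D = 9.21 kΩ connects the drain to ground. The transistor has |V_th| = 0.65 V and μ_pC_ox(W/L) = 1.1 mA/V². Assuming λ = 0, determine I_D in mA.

I_D = 0.871 mA

V_SG = V_DD − V_G = 8.7 − 6.54 = 2.16 V, so V_ov = 2.16 − 0.65 = 1.51 V.
Assume saturation: I_D = ½ k_p V_ov² = 0.5 × 1.1 × 1.51² = 1.25 mA, giving V_SD = V_DD − I_D R_D = 8.7 − 1.25 × 9.21 = -2.85 V.
But -2.85 V < V_ov = 1.51 V, so the device is actually in triode.
In triode I_D = k_p[V_ov V_SD − ½ V_SD²] and I_D = (V_DD − V_SD)/R_D. Equating: 5.07 V_SD² − 16.3 V_SD + 8.7 = 0, giving V_SD = 0.676 V (the root below V_ov).
I_D = (8.7 − 0.676) / 9.21 = 0.871 mA.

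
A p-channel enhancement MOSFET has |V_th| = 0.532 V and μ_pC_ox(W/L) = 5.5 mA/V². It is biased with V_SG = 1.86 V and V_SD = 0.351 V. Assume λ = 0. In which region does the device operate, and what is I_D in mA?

V_ov = V_SG − |V_th| = 1.86 − 0.532 = 1.33 V.
Since V_SD = 0.351 V < V_ov = 1.33 V, the device is in the triode region.
I_D = k_p [V_ov · V_SD − ½ V_SD²] = 5.5 × [1.33 × 0.351 − 0.5 × 0.351²] = 2.22 mA.

Triode; I_D = 2.22 mA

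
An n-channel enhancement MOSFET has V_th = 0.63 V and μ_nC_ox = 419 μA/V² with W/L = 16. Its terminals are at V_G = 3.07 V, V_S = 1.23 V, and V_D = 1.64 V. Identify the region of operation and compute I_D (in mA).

Triode; I_D = 2.76 mA

V_GS = V_G − V_S = 3.07 − 1.23 = 1.84 V; V_DS = V_D − V_S = 1.64 − 1.23 = 0.41 V.
k_n = μ_nC_ox · (W/L) = 6.704 mA/V².
V_ov = V_GS − V_th = 1.84 − 0.63 = 1.21 V.
Since V_DS = 0.41 V < V_ov = 1.21 V, the device is in the triode region.
I_D = k_n [V_ov · V_DS − ½ V_DS²] = 6.704 × [1.21 × 0.41 − 0.5 × 0.41²] = 2.76 mA.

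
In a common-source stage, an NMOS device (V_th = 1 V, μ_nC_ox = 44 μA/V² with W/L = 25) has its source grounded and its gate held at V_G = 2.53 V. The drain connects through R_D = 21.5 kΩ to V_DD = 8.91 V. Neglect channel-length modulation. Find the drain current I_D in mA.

I_D = 0.402 mA

V_GS = V_G = 2.53 V, so V_ov = 2.53 − 1 = 1.53 V.
k_n = μ_nC_ox · (W/L) = 1.1 mA/V².
Assume saturation: I_D = ½ k_n V_ov² = 0.5 × 1.1 × 1.53² = 1.29 mA, giving V_DS = V_DD − I_D R_D = 8.91 − 1.29 × 21.5 = -18.8 V.
But -18.8 V < V_ov = 1.53 V, so the device is actually in triode.
In triode I_D = k_n[V_ov V_DS − ½ V_DS²] and I_D = (V_DD − V_DS)/R_D. Equating: 11.8 V_DS² − 37.18 V_DS + 8.91 = 0, giving V_DS = 0.261 V (the root below V_ov).
I_D = (8.91 − 0.261) / 21.5 = 0.402 mA.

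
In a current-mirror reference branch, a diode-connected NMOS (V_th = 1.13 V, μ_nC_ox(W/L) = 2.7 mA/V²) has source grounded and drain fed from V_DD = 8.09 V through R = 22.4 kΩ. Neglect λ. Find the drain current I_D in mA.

With gate tied to drain, V_GS = V_DS ≥ V_GS − V_th, so the device is in saturation.
KCL at the drain: ½ k_n (V_GS − V_th)² = (V_DD − V_GS)/R.
Let x = V_GS − 1.13. Then 30.2 x² + x − 6.96 = 0, giving x = 0.463 V (positive root), so V_GS = 1.59 V.
I_D = (V_DD − V_GS)/R = (8.09 − 1.59) / 22.4 = 0.29 mA.

I_D = 0.290 mA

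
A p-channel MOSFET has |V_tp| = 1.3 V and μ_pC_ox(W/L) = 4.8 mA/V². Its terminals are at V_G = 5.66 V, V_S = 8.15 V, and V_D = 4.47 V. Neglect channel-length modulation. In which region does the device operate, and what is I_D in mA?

Saturation; I_D = 3.40 mA

V_SG = V_S − V_G = 8.15 − 5.66 = 2.49 V; V_SD = V_S − V_D = 8.15 − 4.47 = 3.68 V.
V_ov = V_SG − |V_tp| = 2.49 − 1.3 = 1.19 V.
Since V_SD = 3.68 V ≥ V_ov = 1.19 V, the device is in saturation.
I_D = ½ k_p V_ov² = 0.5 × 4.8 × 1.19² = 3.4 mA.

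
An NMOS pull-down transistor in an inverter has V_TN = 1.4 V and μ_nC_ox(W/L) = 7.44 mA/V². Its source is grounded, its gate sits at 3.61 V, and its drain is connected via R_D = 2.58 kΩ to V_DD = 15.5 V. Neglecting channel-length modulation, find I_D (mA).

I_D = 5.86 mA

V_GS = V_G = 3.61 V, so V_ov = 3.61 − 1.4 = 2.21 V.
Assume saturation: I_D = ½ k_n V_ov² = 0.5 × 7.44 × 2.21² = 18.2 mA, giving V_DS = V_DD − I_D R_D = 15.5 − 18.2 × 2.58 = -31.4 V.
But -31.4 V < V_ov = 2.21 V, so the device is actually in triode.
In triode I_D = k_n[V_ov V_DS − ½ V_DS²] and I_D = (V_DD − V_DS)/R_D. Equating: 9.6 V_DS² − 43.42 V_DS + 15.5 = 0, giving V_DS = 0.391 V (the root below V_ov).
I_D = (15.5 − 0.391) / 2.58 = 5.86 mA.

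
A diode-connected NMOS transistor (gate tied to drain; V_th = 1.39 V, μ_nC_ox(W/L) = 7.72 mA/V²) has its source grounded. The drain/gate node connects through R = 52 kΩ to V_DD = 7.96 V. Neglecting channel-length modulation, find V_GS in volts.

V_GS = 1.57 V

With gate tied to drain, V_GS = V_DS ≥ V_GS − V_th, so the device is in saturation.
KCL at the drain: ½ k_n (V_GS − V_th)² = (V_DD − V_GS)/R.
Let x = V_GS − 1.39. Then 201 x² + x − 6.57 = 0, giving x = 0.178 V (positive root), so V_GS = 1.57 V.
I_D = (V_DD − V_GS)/R = (7.96 − 1.57) / 52 = 0.123 mA.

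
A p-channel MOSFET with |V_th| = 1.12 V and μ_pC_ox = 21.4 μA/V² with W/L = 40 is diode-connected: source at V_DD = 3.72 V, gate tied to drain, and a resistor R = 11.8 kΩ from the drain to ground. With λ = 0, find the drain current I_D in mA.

With gate tied to drain, V_SG = V_SD ≥ V_SG − |V_th|, so the device is in saturation.
k_p = μ_pC_ox · (W/L) = 0.856 mA/V².
KCL at the drain: ½ k_p (V_SG − |V_th|)² = (V_DD − V_SG)/R.
Let x = V_SG − 1.12. Then 5.05 x² + x − 2.6 = 0, giving x = 0.625 V (positive root), so V_SG = 1.75 V.
I_D = (V_DD − V_SG)/R = (3.72 − 1.75) / 11.8 = 0.167 mA.

I_D = 0.167 mA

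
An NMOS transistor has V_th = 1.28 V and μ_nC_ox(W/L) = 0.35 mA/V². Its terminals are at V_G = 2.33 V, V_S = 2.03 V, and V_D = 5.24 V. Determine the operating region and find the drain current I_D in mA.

Cutoff; I_D = 0 mA

V_GS = V_G − V_S = 2.33 − 2.03 = 0.3 V; V_DS = V_D − V_S = 5.24 − 2.03 = 3.21 V.
V_GS = 0.3 V < V_th = 1.28 V, so the transistor is in cutoff.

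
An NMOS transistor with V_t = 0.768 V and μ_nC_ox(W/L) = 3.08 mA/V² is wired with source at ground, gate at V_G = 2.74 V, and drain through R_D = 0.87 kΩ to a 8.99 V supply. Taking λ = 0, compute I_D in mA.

I_D = 5.99 mA

V_GS = V_G = 2.74 V, so V_ov = 2.74 − 0.768 = 1.97 V.
Assume saturation: I_D = ½ k_n V_ov² = 0.5 × 3.08 × 1.97² = 5.99 mA, giving V_DS = V_DD − I_D R_D = 8.99 − 5.99 × 0.87 = 3.78 V.
V_DS = 3.78 V ≥ V_ov = 1.97 V, confirming saturation.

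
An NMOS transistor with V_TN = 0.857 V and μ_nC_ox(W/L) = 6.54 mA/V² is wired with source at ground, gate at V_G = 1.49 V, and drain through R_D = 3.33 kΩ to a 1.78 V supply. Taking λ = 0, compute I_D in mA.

V_GS = V_G = 1.49 V, so V_ov = 1.49 − 0.857 = 0.633 V.
Assume saturation: I_D = ½ k_n V_ov² = 0.5 × 6.54 × 0.633² = 1.31 mA, giving V_DS = V_DD − I_D R_D = 1.78 − 1.31 × 3.33 = -2.58 V.
But -2.58 V < V_ov = 0.633 V, so the device is actually in triode.
In triode I_D = k_n[V_ov V_DS − ½ V_DS²] and I_D = (V_DD − V_DS)/R_D. Equating: 10.9 V_DS² − 14.79 V_DS + 1.78 = 0, giving V_DS = 0.134 V (the root below V_ov).
I_D = (1.78 − 0.134) / 3.33 = 0.494 mA.

I_D = 0.494 mA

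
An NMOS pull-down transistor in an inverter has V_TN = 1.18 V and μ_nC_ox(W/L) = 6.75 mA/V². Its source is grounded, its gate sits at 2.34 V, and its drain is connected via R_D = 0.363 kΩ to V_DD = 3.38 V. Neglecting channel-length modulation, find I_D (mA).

I_D = 4.54 mA

V_GS = V_G = 2.34 V, so V_ov = 2.34 − 1.18 = 1.16 V.
Assume saturation: I_D = ½ k_n V_ov² = 0.5 × 6.75 × 1.16² = 4.54 mA, giving V_DS = V_DD − I_D R_D = 3.38 − 4.54 × 0.363 = 1.73 V.
V_DS = 1.73 V ≥ V_ov = 1.16 V, confirming saturation.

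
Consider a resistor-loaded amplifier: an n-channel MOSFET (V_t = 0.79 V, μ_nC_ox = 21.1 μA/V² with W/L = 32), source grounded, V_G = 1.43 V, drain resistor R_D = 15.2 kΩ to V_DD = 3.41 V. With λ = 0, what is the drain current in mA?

I_D = 0.138 mA

V_GS = V_G = 1.43 V, so V_ov = 1.43 − 0.79 = 0.64 V.
k_n = μ_nC_ox · (W/L) = 0.6752 mA/V².
Assume saturation: I_D = ½ k_n V_ov² = 0.5 × 0.6752 × 0.64² = 0.138 mA, giving V_DS = V_DD − I_D R_D = 3.41 − 0.138 × 15.2 = 1.31 V.
V_DS = 1.31 V ≥ V_ov = 0.64 V, confirming saturation.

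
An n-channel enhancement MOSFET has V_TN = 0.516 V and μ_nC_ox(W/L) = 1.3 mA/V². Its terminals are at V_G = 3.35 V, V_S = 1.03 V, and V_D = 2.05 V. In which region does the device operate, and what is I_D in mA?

V_GS = V_G − V_S = 3.35 − 1.03 = 2.32 V; V_DS = V_D − V_S = 2.05 − 1.03 = 1.02 V.
V_ov = V_GS − V_TN = 2.32 − 0.516 = 1.8 V.
Since V_DS = 1.02 V < V_ov = 1.8 V, the device is in the triode region.
I_D = k_n [V_ov · V_DS − ½ V_DS²] = 1.3 × [1.8 × 1.02 − 0.5 × 1.02²] = 1.72 mA.

Triode; I_D = 1.72 mA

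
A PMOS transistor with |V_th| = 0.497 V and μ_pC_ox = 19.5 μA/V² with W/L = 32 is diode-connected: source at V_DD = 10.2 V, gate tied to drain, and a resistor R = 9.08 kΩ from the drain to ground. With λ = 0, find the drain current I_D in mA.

I_D = 0.883 mA

With gate tied to drain, V_SG = V_SD ≥ V_SG − |V_th|, so the device is in saturation.
k_p = μ_pC_ox · (W/L) = 0.624 mA/V².
KCL at the drain: ½ k_p (V_SG − |V_th|)² = (V_DD − V_SG)/R.
Let x = V_SG − 0.497. Then 2.83 x² + x − 9.703 = 0, giving x = 1.68 V (positive root), so V_SG = 2.18 V.
I_D = (V_DD − V_SG)/R = (10.2 − 2.18) / 9.08 = 0.883 mA.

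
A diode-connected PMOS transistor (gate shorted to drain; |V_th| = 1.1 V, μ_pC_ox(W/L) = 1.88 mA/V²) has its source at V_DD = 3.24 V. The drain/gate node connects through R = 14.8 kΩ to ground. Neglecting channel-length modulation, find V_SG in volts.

V_SG = 1.46 V

With gate tied to drain, V_SG = V_SD ≥ V_SG − |V_th|, so the device is in saturation.
KCL at the drain: ½ k_p (V_SG − |V_th|)² = (V_DD − V_SG)/R.
Let x = V_SG − 1.1. Then 13.9 x² + x − 2.14 = 0, giving x = 0.358 V (positive root), so V_SG = 1.46 V.
I_D = (V_DD − V_SG)/R = (3.24 − 1.46) / 14.8 = 0.12 mA.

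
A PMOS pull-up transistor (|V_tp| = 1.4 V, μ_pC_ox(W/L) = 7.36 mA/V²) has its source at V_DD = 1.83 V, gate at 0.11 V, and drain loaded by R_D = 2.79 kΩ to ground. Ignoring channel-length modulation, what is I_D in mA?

I_D = 0.377 mA

V_SG = V_DD − V_G = 1.83 − 0.11 = 1.72 V, so V_ov = 1.72 − 1.4 = 0.32 V.
Assume saturation: I_D = ½ k_p V_ov² = 0.5 × 7.36 × 0.32² = 0.377 mA, giving V_SD = V_DD − I_D R_D = 1.83 − 0.377 × 2.79 = 0.779 V.
V_SD = 0.779 V ≥ V_ov = 0.32 V, confirming saturation.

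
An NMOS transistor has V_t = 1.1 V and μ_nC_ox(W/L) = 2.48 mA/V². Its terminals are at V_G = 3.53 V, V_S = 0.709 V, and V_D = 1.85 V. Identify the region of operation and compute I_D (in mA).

V_GS = V_G − V_S = 3.53 − 0.709 = 2.82 V; V_DS = V_D − V_S = 1.85 − 0.709 = 1.14 V.
V_ov = V_GS − V_t = 2.82 − 1.1 = 1.72 V.
Since V_DS = 1.14 V < V_ov = 1.72 V, the device is in the triode region.
I_D = k_n [V_ov · V_DS − ½ V_DS²] = 2.48 × [1.72 × 1.14 − 0.5 × 1.14²] = 3.26 mA.

Triode; I_D = 3.26 mA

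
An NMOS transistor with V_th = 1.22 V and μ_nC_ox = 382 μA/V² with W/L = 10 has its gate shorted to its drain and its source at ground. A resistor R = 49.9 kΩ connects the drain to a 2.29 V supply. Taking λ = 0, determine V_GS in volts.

V_GS = 1.32 V

With gate tied to drain, V_GS = V_DS ≥ V_GS − V_th, so the device is in saturation.
k_n = μ_nC_ox · (W/L) = 3.82 mA/V².
KCL at the drain: ½ k_n (V_GS − V_th)² = (V_DD − V_GS)/R.
Let x = V_GS − 1.22. Then 95.3 x² + x − 1.07 = 0, giving x = 0.101 V (positive root), so V_GS = 1.32 V.
I_D = (V_DD − V_GS)/R = (2.29 − 1.32) / 49.9 = 0.0194 mA.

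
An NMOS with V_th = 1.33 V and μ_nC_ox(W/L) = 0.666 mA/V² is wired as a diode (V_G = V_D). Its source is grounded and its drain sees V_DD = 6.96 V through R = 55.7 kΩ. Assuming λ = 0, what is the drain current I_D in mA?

With gate tied to drain, V_GS = V_DS ≥ V_GS − V_th, so the device is in saturation.
KCL at the drain: ½ k_n (V_GS − V_th)² = (V_DD − V_GS)/R.
Let x = V_GS − 1.33. Then 18.5 x² + x − 5.63 = 0, giving x = 0.525 V (positive root), so V_GS = 1.85 V.
I_D = (V_DD − V_GS)/R = (6.96 − 1.85) / 55.7 = 0.0917 mA.

I_D = 0.0917 mA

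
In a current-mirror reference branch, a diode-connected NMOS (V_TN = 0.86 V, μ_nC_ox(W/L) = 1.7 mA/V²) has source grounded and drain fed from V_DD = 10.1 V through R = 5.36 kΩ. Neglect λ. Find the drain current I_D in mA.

I_D = 1.48 mA

With gate tied to drain, V_GS = V_DS ≥ V_GS − V_TN, so the device is in saturation.
KCL at the drain: ½ k_n (V_GS − V_TN)² = (V_DD − V_GS)/R.
Let x = V_GS − 0.86. Then 4.56 x² + x − 9.24 = 0, giving x = 1.32 V (positive root), so V_GS = 2.18 V.
I_D = (V_DD − V_GS)/R = (10.1 − 2.18) / 5.36 = 1.48 mA.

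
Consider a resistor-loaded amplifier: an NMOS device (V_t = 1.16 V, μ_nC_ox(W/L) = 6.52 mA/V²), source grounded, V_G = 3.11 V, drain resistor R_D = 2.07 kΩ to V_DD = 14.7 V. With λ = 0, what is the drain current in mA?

V_GS = V_G = 3.11 V, so V_ov = 3.11 − 1.16 = 1.95 V.
Assume saturation: I_D = ½ k_n V_ov² = 0.5 × 6.52 × 1.95² = 12.4 mA, giving V_DS = V_DD − I_D R_D = 14.7 − 12.4 × 2.07 = -11 V.
But -11 V < V_ov = 1.95 V, so the device is actually in triode.
In triode I_D = k_n[V_ov V_DS − ½ V_DS²] and I_D = (V_DD − V_DS)/R_D. Equating: 6.75 V_DS² − 27.32 V_DS + 14.7 = 0, giving V_DS = 0.639 V (the root below V_ov).
I_D = (14.7 − 0.639) / 2.07 = 6.79 mA.

I_D = 6.79 mA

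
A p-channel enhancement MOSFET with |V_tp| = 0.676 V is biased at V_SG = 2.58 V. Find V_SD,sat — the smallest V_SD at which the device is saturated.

The boundary between triode and saturation is V_SD = V_SG − |V_tp| = V_ov.
V_ov = 2.58 − 0.676 = 1.9 V.

V_SD,sat = 1.90 V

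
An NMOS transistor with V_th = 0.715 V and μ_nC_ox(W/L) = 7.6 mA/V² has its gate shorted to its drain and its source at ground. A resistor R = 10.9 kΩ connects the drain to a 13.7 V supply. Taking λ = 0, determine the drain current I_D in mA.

With gate tied to drain, V_GS = V_DS ≥ V_GS − V_th, so the device is in saturation.
KCL at the drain: ½ k_n (V_GS − V_th)² = (V_DD − V_GS)/R.
Let x = V_GS − 0.715. Then 41.4 x² + x − 12.98 = 0, giving x = 0.548 V (positive root), so V_GS = 1.26 V.
I_D = (V_DD − V_GS)/R = (13.7 − 1.26) / 10.9 = 1.14 mA.

I_D = 1.14 mA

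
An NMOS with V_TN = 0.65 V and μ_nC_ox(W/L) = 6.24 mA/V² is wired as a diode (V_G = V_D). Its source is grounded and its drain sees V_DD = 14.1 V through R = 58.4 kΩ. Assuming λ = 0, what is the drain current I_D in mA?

With gate tied to drain, V_GS = V_DS ≥ V_GS − V_TN, so the device is in saturation.
KCL at the drain: ½ k_n (V_GS − V_TN)² = (V_DD − V_GS)/R.
Let x = V_GS − 0.65. Then 182 x² + x − 13.45 = 0, giving x = 0.269 V (positive root), so V_GS = 0.919 V.
I_D = (V_DD − V_GS)/R = (14.1 − 0.919) / 58.4 = 0.226 mA.

I_D = 0.226 mA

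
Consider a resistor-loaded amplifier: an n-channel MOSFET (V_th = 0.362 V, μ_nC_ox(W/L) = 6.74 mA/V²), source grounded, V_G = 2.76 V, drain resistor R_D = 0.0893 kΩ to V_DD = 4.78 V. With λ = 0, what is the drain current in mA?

I_D = 19.4 mA

V_GS = V_G = 2.76 V, so V_ov = 2.76 − 0.362 = 2.4 V.
Assume saturation: I_D = ½ k_n V_ov² = 0.5 × 6.74 × 2.4² = 19.4 mA, giving V_DS = V_DD − I_D R_D = 4.78 − 19.4 × 0.0893 = 3.05 V.
V_DS = 3.05 V ≥ V_ov = 2.4 V, confirming saturation.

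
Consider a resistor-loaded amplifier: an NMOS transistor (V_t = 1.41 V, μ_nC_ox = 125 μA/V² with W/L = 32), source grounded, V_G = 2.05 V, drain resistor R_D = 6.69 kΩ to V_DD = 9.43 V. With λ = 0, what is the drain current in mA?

V_GS = V_G = 2.05 V, so V_ov = 2.05 − 1.41 = 0.64 V.
k_n = μ_nC_ox · (W/L) = 4 mA/V².
Assume saturation: I_D = ½ k_n V_ov² = 0.5 × 4 × 0.64² = 0.819 mA, giving V_DS = V_DD − I_D R_D = 9.43 − 0.819 × 6.69 = 3.95 V.
V_DS = 3.95 V ≥ V_ov = 0.64 V, confirming saturation.

I_D = 0.819 mA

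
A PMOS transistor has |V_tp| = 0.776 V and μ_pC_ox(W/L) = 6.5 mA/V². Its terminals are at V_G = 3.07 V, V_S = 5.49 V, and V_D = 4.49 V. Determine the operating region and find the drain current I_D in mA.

V_SG = V_S − V_G = 5.49 − 3.07 = 2.42 V; V_SD = V_S − V_D = 5.49 − 4.49 = 1 V.
V_ov = V_SG − |V_tp| = 2.42 − 0.776 = 1.64 V.
Since V_SD = 1 V < V_ov = 1.64 V, the device is in the triode region.
I_D = k_p [V_ov · V_SD − ½ V_SD²] = 6.5 × [1.64 × 1 − 0.5 × 1²] = 7.44 mA.

Triode; I_D = 7.44 mA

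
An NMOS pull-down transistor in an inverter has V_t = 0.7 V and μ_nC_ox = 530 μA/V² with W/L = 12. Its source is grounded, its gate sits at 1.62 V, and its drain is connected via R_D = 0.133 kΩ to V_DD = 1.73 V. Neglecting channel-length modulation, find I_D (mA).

V_GS = V_G = 1.62 V, so V_ov = 1.62 − 0.7 = 0.92 V.
k_n = μ_nC_ox · (W/L) = 6.36 mA/V².
Assume saturation: I_D = ½ k_n V_ov² = 0.5 × 6.36 × 0.92² = 2.69 mA, giving V_DS = V_DD − I_D R_D = 1.73 − 2.69 × 0.133 = 1.37 V.
V_DS = 1.37 V ≥ V_ov = 0.92 V, confirming saturation.

I_D = 2.69 mA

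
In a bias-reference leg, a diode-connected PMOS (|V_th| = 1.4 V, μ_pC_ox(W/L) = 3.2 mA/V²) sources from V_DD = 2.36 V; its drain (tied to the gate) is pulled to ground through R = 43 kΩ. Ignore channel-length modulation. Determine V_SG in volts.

V_SG = 1.51 V

With gate tied to drain, V_SG = V_SD ≥ V_SG − |V_th|, so the device is in saturation.
KCL at the drain: ½ k_p (V_SG − |V_th|)² = (V_DD − V_SG)/R.
Let x = V_SG − 1.4. Then 68.8 x² + x − 0.96 = 0, giving x = 0.111 V (positive root), so V_SG = 1.51 V.
I_D = (V_DD − V_SG)/R = (2.36 − 1.51) / 43 = 0.0197 mA.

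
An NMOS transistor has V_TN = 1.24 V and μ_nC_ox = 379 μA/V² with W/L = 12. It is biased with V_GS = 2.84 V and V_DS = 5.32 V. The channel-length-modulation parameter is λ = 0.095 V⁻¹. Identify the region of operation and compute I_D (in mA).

k_n = μ_nC_ox · (W/L) = 4.548 mA/V².
V_ov = V_GS − V_TN = 2.84 − 1.24 = 1.6 V.
Since V_DS = 5.32 V ≥ V_ov = 1.6 V, the device is in saturation.
I_D = ½ k_n V_ov² (1 + λ V_DS) = 0.5 × 4.548 × 1.6² × (1 + 0.095 × 5.32) = 8.76 mA.

Saturation; I_D = 8.76 mA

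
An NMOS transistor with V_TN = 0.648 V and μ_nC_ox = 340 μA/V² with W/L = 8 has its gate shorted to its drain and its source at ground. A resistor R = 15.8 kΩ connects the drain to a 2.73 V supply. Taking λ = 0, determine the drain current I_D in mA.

I_D = 0.113 mA

With gate tied to drain, V_GS = V_DS ≥ V_GS − V_TN, so the device is in saturation.
k_n = μ_nC_ox · (W/L) = 2.72 mA/V².
KCL at the drain: ½ k_n (V_GS − V_TN)² = (V_DD − V_GS)/R.
Let x = V_GS − 0.648. Then 21.5 x² + x − 2.082 = 0, giving x = 0.289 V (positive root), so V_GS = 0.937 V.
I_D = (V_DD − V_GS)/R = (2.73 − 0.937) / 15.8 = 0.113 mA.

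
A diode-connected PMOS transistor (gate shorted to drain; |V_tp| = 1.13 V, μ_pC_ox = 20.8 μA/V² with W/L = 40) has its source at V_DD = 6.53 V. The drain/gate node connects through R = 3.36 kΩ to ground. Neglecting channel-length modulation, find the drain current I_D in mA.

With gate tied to drain, V_SG = V_SD ≥ V_SG − |V_tp|, so the device is in saturation.
k_p = μ_pC_ox · (W/L) = 0.832 mA/V².
KCL at the drain: ½ k_p (V_SG − |V_tp|)² = (V_DD − V_SG)/R.
Let x = V_SG − 1.13. Then 1.4 x² + x − 5.4 = 0, giving x = 1.64 V (positive root), so V_SG = 2.77 V.
I_D = (V_DD − V_SG)/R = (6.53 − 2.77) / 3.36 = 1.12 mA.

I_D = 1.12 mA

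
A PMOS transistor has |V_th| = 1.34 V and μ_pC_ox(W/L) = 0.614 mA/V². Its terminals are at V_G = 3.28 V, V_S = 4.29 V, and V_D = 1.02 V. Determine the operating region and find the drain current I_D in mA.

V_SG = V_S − V_G = 4.29 − 3.28 = 1.01 V; V_SD = V_S − V_D = 4.29 − 1.02 = 3.27 V.
V_SG = 1.01 V < |V_th| = 1.34 V, so the transistor is in cutoff.

Cutoff; I_D = 0 mA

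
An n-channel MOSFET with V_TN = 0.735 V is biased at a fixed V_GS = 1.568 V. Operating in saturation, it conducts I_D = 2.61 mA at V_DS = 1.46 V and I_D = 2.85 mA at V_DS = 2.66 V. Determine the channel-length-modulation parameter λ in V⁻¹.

With V_GS fixed, I_D ∝ (1 + λ V_DS) in saturation, so I_D2/I_D1 = (1 + λ V_DS2)/(1 + λ V_DS1).
2.85/2.61 = 1.092 = (1 + 2.66 λ)/(1 + 1.46 λ).
Solving: λ (I_D1 V_DS2 − I_D2 V_DS1) = I_D2 − I_D1, so λ = (2.85 − 2.61) / (2.61 × 2.66 − 2.85 × 1.46) = 0.24 / 2.78 = 0.0863 V⁻¹.

λ = 0.0863 V⁻¹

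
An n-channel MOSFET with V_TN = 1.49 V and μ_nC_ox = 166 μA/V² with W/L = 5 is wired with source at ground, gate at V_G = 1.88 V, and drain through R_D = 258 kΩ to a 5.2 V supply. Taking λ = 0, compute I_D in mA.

V_GS = V_G = 1.88 V, so V_ov = 1.88 − 1.49 = 0.39 V.
k_n = μ_nC_ox · (W/L) = 0.83 mA/V².
Assume saturation: I_D = ½ k_n V_ov² = 0.5 × 0.83 × 0.39² = 0.0631 mA, giving V_DS = V_DD − I_D R_D = 5.2 − 0.0631 × 258 = -11.1 V.
But -11.1 V < V_ov = 0.39 V, so the device is actually in triode.
In triode I_D = k_n[V_ov V_DS − ½ V_DS²] and I_D = (V_DD − V_DS)/R_D. Equating: 107 V_DS² − 84.51 V_DS + 5.2 = 0, giving V_DS = 0.0673 V (the root below V_ov).
I_D = (5.2 − 0.0673) / 258 = 0.0199 mA.

I_D = 0.0199 mA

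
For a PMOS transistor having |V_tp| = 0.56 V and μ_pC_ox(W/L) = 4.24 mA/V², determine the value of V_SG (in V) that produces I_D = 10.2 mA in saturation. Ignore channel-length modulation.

In saturation I_D = ½ k_p (V_SG − |V_tp|)², so V_SG − |V_tp| = √(2 I_D / k_p) = √(2 × 10.2 / 4.24) = 2.19 V.
V_SG = 0.56 + 2.19 = 2.75 V.

V_SG = 2.75 V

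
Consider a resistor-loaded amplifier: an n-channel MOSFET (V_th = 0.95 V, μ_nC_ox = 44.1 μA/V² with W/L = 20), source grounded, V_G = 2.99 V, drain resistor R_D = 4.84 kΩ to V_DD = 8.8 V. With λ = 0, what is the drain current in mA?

V_GS = V_G = 2.99 V, so V_ov = 2.99 − 0.95 = 2.04 V.
k_n = μ_nC_ox · (W/L) = 0.882 mA/V².
Assume saturation: I_D = ½ k_n V_ov² = 0.5 × 0.882 × 2.04² = 1.84 mA, giving V_DS = V_DD − I_D R_D = 8.8 − 1.84 × 4.84 = -0.0827 V.
But -0.0827 V < V_ov = 2.04 V, so the device is actually in triode.
In triode I_D = k_n[V_ov V_DS − ½ V_DS²] and I_D = (V_DD − V_DS)/R_D. Equating: 2.13 V_DS² − 9.709 V_DS + 8.8 = 0, giving V_DS = 1.25 V (the root below V_ov).
I_D = (8.8 − 1.25) / 4.84 = 1.56 mA.

I_D = 1.56 mA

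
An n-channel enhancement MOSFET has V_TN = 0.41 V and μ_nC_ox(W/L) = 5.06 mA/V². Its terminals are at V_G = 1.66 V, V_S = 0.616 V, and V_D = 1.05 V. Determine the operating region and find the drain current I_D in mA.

Triode; I_D = 0.916 mA

V_GS = V_G − V_S = 1.66 − 0.616 = 1.04 V; V_DS = V_D − V_S = 1.05 − 0.616 = 0.434 V.
V_ov = V_GS − V_TN = 1.04 − 0.41 = 0.634 V.
Since V_DS = 0.434 V < V_ov = 0.634 V, the device is in the triode region.
I_D = k_n [V_ov · V_DS − ½ V_DS²] = 5.06 × [0.634 × 0.434 − 0.5 × 0.434²] = 0.916 mA.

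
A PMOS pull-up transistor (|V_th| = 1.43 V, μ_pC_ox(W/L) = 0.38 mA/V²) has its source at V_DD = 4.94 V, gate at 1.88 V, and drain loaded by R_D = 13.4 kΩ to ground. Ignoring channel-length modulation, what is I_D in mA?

I_D = 0.321 mA

V_SG = V_DD − V_G = 4.94 − 1.88 = 3.06 V, so V_ov = 3.06 − 1.43 = 1.63 V.
Assume saturation: I_D = ½ k_p V_ov² = 0.5 × 0.38 × 1.63² = 0.505 mA, giving V_SD = V_DD − I_D R_D = 4.94 − 0.505 × 13.4 = -1.82 V.
But -1.82 V < V_ov = 1.63 V, so the device is actually in triode.
In triode I_D = k_p[V_ov V_SD − ½ V_SD²] and I_D = (V_DD − V_SD)/R_D. Equating: 2.55 V_SD² − 9.3 V_SD + 4.94 = 0, giving V_SD = 0.645 V (the root below V_ov).
I_D = (4.94 − 0.645) / 13.4 = 0.321 mA.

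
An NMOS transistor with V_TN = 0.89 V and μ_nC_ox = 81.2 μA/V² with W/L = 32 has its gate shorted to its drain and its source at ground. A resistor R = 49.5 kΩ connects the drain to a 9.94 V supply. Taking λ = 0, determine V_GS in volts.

With gate tied to drain, V_GS = V_DS ≥ V_GS − V_TN, so the device is in saturation.
k_n = μ_nC_ox · (W/L) = 2.598 mA/V².
KCL at the drain: ½ k_n (V_GS − V_TN)² = (V_DD − V_GS)/R.
Let x = V_GS − 0.89. Then 64.3 x² + x − 9.05 = 0, giving x = 0.367 V (positive root), so V_GS = 1.26 V.
I_D = (V_DD − V_GS)/R = (9.94 − 1.26) / 49.5 = 0.175 mA.

V_GS = 1.26 V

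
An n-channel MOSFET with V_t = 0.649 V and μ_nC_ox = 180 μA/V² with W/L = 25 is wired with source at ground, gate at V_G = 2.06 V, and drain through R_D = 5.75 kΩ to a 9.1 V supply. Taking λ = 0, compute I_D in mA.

V_GS = V_G = 2.06 V, so V_ov = 2.06 − 0.649 = 1.41 V.
k_n = μ_nC_ox · (W/L) = 4.5 mA/V².
Assume saturation: I_D = ½ k_n V_ov² = 0.5 × 4.5 × 1.41² = 4.48 mA, giving V_DS = V_DD − I_D R_D = 9.1 − 4.48 × 5.75 = -16.7 V.
But -16.7 V < V_ov = 1.41 V, so the device is actually in triode.
In triode I_D = k_n[V_ov V_DS − ½ V_DS²] and I_D = (V_DD − V_DS)/R_D. Equating: 12.9 V_DS² − 37.51 V_DS + 9.1 = 0, giving V_DS = 0.267 V (the root below V_ov).
I_D = (9.1 − 0.267) / 5.75 = 1.54 mA.

I_D = 1.54 mA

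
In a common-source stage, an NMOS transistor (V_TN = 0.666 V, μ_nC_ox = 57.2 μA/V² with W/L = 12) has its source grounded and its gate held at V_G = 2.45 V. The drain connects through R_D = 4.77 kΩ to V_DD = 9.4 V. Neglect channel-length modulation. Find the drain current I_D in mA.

V_GS = V_G = 2.45 V, so V_ov = 2.45 − 0.666 = 1.78 V.
k_n = μ_nC_ox · (W/L) = 0.6864 mA/V².
Assume saturation: I_D = ½ k_n V_ov² = 0.5 × 0.6864 × 1.78² = 1.09 mA, giving V_DS = V_DD − I_D R_D = 9.4 − 1.09 × 4.77 = 4.19 V.
V_DS = 4.19 V ≥ V_ov = 1.78 V, confirming saturation.

I_D = 1.09 mA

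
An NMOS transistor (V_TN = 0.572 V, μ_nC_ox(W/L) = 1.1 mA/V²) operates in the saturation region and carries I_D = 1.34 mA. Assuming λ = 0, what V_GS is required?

In saturation I_D = ½ k_n (V_GS − V_TN)², so V_GS − V_TN = √(2 I_D / k_n) = √(2 × 1.34 / 1.1) = 1.56 V.
V_GS = 0.572 + 1.56 = 2.13 V.

V_GS = 2.13 V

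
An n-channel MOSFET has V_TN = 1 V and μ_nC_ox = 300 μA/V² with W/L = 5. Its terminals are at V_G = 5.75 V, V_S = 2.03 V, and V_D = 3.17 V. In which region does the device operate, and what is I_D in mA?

Triode; I_D = 3.68 mA

V_GS = V_G − V_S = 5.75 − 2.03 = 3.72 V; V_DS = V_D − V_S = 3.17 − 2.03 = 1.14 V.
k_n = μ_nC_ox · (W/L) = 1.5 mA/V².
V_ov = V_GS − V_TN = 3.72 − 1 = 2.72 V.
Since V_DS = 1.14 V < V_ov = 2.72 V, the device is in the triode region.
I_D = k_n [V_ov · V_DS − ½ V_DS²] = 1.5 × [2.72 × 1.14 − 0.5 × 1.14²] = 3.68 mA.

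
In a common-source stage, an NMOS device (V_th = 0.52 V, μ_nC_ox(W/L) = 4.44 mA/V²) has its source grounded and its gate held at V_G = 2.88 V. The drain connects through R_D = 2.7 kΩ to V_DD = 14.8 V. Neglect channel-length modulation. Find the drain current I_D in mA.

I_D = 5.27 mA

V_GS = V_G = 2.88 V, so V_ov = 2.88 − 0.52 = 2.36 V.
Assume saturation: I_D = ½ k_n V_ov² = 0.5 × 4.44 × 2.36² = 12.4 mA, giving V_DS = V_DD − I_D R_D = 14.8 − 12.4 × 2.7 = -18.6 V.
But -18.6 V < V_ov = 2.36 V, so the device is actually in triode.
In triode I_D = k_n[V_ov V_DS − ½ V_DS²] and I_D = (V_DD − V_DS)/R_D. Equating: 5.99 V_DS² − 29.29 V_DS + 14.8 = 0, giving V_DS = 0.572 V (the root below V_ov).
I_D = (14.8 − 0.572) / 2.7 = 5.27 mA.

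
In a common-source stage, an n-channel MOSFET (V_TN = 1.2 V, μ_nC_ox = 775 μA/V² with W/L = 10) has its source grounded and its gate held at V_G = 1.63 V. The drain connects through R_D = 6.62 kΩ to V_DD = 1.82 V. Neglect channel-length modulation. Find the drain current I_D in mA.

I_D = 0.262 mA

V_GS = V_G = 1.63 V, so V_ov = 1.63 − 1.2 = 0.43 V.
k_n = μ_nC_ox · (W/L) = 7.75 mA/V².
Assume saturation: I_D = ½ k_n V_ov² = 0.5 × 7.75 × 0.43² = 0.716 mA, giving V_DS = V_DD − I_D R_D = 1.82 − 0.716 × 6.62 = -2.92 V.
But -2.92 V < V_ov = 0.43 V, so the device is actually in triode.
In triode I_D = k_n[V_ov V_DS − ½ V_DS²] and I_D = (V_DD − V_DS)/R_D. Equating: 25.7 V_DS² − 23.06 V_DS + 1.82 = 0, giving V_DS = 0.0874 V (the root below V_ov).
I_D = (1.82 − 0.0874) / 6.62 = 0.262 mA.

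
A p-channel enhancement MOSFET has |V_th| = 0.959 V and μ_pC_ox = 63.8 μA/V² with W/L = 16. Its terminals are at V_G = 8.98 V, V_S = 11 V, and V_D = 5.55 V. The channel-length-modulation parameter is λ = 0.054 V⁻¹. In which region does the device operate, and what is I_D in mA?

Saturation; I_D = 0.744 mA

V_SG = V_S − V_G = 11 − 8.98 = 2.02 V; V_SD = V_S − V_D = 11 − 5.55 = 5.45 V.
k_p = μ_pC_ox · (W/L) = 1.021 mA/V².
V_ov = V_SG − |V_th| = 2.02 − 0.959 = 1.06 V.
Since V_SD = 5.45 V ≥ V_ov = 1.06 V, the device is in saturation.
I_D = ½ k_p V_ov² (1 + λ V_SD) = 0.5 × 1.021 × 1.06² × (1 + 0.054 × 5.45) = 0.744 mA.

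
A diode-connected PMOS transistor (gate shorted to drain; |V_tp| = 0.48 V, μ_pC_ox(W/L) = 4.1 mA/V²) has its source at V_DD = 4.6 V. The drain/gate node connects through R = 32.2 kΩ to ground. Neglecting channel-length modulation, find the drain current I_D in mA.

I_D = 0.120 mA

With gate tied to drain, V_SG = V_SD ≥ V_SG − |V_tp|, so the device is in saturation.
KCL at the drain: ½ k_p (V_SG − |V_tp|)² = (V_DD − V_SG)/R.
Let x = V_SG − 0.48. Then 66 x² + x − 4.12 = 0, giving x = 0.242 V (positive root), so V_SG = 0.722 V.
I_D = (V_DD − V_SG)/R = (4.6 − 0.722) / 32.2 = 0.12 mA.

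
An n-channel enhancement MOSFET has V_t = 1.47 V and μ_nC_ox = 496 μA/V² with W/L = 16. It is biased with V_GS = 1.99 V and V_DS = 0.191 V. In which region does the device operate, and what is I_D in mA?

Triode; I_D = 0.643 mA

k_n = μ_nC_ox · (W/L) = 7.936 mA/V².
V_ov = V_GS − V_t = 1.99 − 1.47 = 0.52 V.
Since V_DS = 0.191 V < V_ov = 0.52 V, the device is in the triode region.
I_D = k_n [V_ov · V_DS − ½ V_DS²] = 7.936 × [0.52 × 0.191 − 0.5 × 0.191²] = 0.643 mA.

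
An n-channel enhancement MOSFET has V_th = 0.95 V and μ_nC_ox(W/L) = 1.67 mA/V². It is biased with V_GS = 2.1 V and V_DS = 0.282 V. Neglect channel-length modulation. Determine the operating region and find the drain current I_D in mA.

Triode; I_D = 0.475 mA

V_ov = V_GS − V_th = 2.1 − 0.95 = 1.15 V.
Since V_DS = 0.282 V < V_ov = 1.15 V, the device is in the triode region.
I_D = k_n [V_ov · V_DS − ½ V_DS²] = 1.67 × [1.15 × 0.282 − 0.5 × 0.282²] = 0.475 mA.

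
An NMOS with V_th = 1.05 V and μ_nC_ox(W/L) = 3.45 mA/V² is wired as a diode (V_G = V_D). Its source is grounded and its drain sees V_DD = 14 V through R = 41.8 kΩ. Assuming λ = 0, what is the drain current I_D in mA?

With gate tied to drain, V_GS = V_DS ≥ V_GS − V_th, so the device is in saturation.
KCL at the drain: ½ k_n (V_GS − V_th)² = (V_DD − V_GS)/R.
Let x = V_GS − 1.05. Then 72.1 x² + x − 12.95 = 0, giving x = 0.417 V (positive root), so V_GS = 1.47 V.
I_D = (V_DD − V_GS)/R = (14 − 1.47) / 41.8 = 0.3 mA.

I_D = 0.300 mA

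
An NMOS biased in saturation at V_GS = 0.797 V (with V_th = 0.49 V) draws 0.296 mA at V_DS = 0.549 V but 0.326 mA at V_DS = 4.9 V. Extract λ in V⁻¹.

With V_GS fixed, I_D ∝ (1 + λ V_DS) in saturation, so I_D2/I_D1 = (1 + λ V_DS2)/(1 + λ V_DS1).
0.326/0.296 = 1.101 = (1 + 4.9 λ)/(1 + 0.549 λ).
Solving: λ (I_D1 V_DS2 − I_D2 V_DS1) = I_D2 − I_D1, so λ = (0.326 − 0.296) / (0.296 × 4.9 − 0.326 × 0.549) = 0.03 / 1.27 = 0.0236 V⁻¹.

λ = 0.0236 V⁻¹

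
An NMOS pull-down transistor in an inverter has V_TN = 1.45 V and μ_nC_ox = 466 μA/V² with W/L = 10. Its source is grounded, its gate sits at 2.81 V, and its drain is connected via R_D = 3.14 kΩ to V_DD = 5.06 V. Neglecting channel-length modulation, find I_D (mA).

I_D = 1.53 mA

V_GS = V_G = 2.81 V, so V_ov = 2.81 − 1.45 = 1.36 V.
k_n = μ_nC_ox · (W/L) = 4.66 mA/V².
Assume saturation: I_D = ½ k_n V_ov² = 0.5 × 4.66 × 1.36² = 4.31 mA, giving V_DS = V_DD − I_D R_D = 5.06 − 4.31 × 3.14 = -8.47 V.
But -8.47 V < V_ov = 1.36 V, so the device is actually in triode.
In triode I_D = k_n[V_ov V_DS − ½ V_DS²] and I_D = (V_DD − V_DS)/R_D. Equating: 7.32 V_DS² − 20.9 V_DS + 5.06 = 0, giving V_DS = 0.267 V (the root below V_ov).
I_D = (5.06 − 0.267) / 3.14 = 1.53 mA.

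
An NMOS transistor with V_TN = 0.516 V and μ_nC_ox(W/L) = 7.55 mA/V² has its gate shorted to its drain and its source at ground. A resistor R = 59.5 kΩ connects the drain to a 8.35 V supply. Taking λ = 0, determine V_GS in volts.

V_GS = 0.701 V

With gate tied to drain, V_GS = V_DS ≥ V_GS − V_TN, so the device is in saturation.
KCL at the drain: ½ k_n (V_GS − V_TN)² = (V_DD − V_GS)/R.
Let x = V_GS − 0.516. Then 225 x² + x − 7.834 = 0, giving x = 0.185 V (positive root), so V_GS = 0.701 V.
I_D = (V_DD − V_GS)/R = (8.35 − 0.701) / 59.5 = 0.129 mA.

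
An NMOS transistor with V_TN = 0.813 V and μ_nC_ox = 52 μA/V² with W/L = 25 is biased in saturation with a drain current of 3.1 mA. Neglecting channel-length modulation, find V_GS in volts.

k_n = μ_nC_ox · (W/L) = 1.3 mA/V².
In saturation I_D = ½ k_n (V_GS − V_TN)², so V_GS − V_TN = √(2 I_D / k_n) = √(2 × 3.1 / 1.3) = 2.18 V.
V_GS = 0.813 + 2.18 = 3 V.

V_GS = 3.00 V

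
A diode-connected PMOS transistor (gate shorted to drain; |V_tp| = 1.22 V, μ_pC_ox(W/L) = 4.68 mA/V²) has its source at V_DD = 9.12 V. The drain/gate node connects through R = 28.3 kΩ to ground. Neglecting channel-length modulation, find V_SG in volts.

With gate tied to drain, V_SG = V_SD ≥ V_SG − |V_tp|, so the device is in saturation.
KCL at the drain: ½ k_p (V_SG − |V_tp|)² = (V_DD − V_SG)/R.
Let x = V_SG − 1.22. Then 66.2 x² + x − 7.9 = 0, giving x = 0.338 V (positive root), so V_SG = 1.56 V.
I_D = (V_DD − V_SG)/R = (9.12 − 1.56) / 28.3 = 0.267 mA.

V_SG = 1.56 V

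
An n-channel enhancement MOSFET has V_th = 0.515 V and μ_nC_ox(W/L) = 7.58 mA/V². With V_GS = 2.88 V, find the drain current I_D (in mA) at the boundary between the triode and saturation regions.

At the boundary V_DS = V_ov = V_GS − V_th = 2.88 − 0.515 = 2.36 V.
I_D = ½ k_n V_ov² = 0.5 × 7.58 × 2.36² = 21.2 mA.

I_D = 21.2 mA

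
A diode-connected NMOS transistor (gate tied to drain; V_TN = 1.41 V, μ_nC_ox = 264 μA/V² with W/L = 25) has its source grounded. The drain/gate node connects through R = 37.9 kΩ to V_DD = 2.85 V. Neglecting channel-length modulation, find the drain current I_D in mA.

I_D = 0.0353 mA

With gate tied to drain, V_GS = V_DS ≥ V_GS − V_TN, so the device is in saturation.
k_n = μ_nC_ox · (W/L) = 6.6 mA/V².
KCL at the drain: ½ k_n (V_GS − V_TN)² = (V_DD − V_GS)/R.
Let x = V_GS − 1.41. Then 125 x² + x − 1.44 = 0, giving x = 0.103 V (positive root), so V_GS = 1.51 V.
I_D = (V_DD − V_GS)/R = (2.85 − 1.51) / 37.9 = 0.0353 mA.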